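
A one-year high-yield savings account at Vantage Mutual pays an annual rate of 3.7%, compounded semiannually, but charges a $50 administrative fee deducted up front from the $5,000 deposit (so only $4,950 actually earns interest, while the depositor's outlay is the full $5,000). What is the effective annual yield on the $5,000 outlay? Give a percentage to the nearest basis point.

Value after one year: 4,950 × (1 + 0.037/2)^2 = 4,950 × 1.037342 = $5,134.84.
Effective yield on the $5,000 outlay: 5,134.84 / 5,000 − 1 = 0.026969 = 2.70%.

2.70%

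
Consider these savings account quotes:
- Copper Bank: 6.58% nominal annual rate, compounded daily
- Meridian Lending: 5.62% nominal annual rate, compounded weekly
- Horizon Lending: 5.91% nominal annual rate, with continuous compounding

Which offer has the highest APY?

Copper Bank

Copper Bank: (1 + 0.0658/365)^365 − 1 = 6.801%
Meridian Lending: (1 + 0.0562/52)^52 − 1 = 5.778%
Horizon Lending: e^0.0591 − 1 = 6.088%
The highest effective annual rate is Copper Bank at 6.801%.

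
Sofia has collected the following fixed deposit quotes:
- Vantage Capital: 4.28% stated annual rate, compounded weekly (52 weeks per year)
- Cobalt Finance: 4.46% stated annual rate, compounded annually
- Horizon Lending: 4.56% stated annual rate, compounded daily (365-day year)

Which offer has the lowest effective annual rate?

Vantage Capital

Vantage Capital: (1 + 0.0428/52)^52 − 1 = 4.371%
Cobalt Finance: compounded annually, EAR = 4.460%
Horizon Lending: (1 + 0.0456/365)^365 − 1 = 4.665%
The lowest effective annual rate is Vantage Capital at 4.371%.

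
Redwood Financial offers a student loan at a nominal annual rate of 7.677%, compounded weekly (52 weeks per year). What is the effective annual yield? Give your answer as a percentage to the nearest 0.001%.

EAR = (1 + 0.07677/52)^52 − 1.
= 1.079733 − 1 = 7.973%.

7.973%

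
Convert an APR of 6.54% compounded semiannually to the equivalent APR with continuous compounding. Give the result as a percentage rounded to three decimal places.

EAR = (1 + 0.0654/2)^2 − 1 = 0.066469.
Equivalent continuous rate: r = ln(1 + 0.066469) = 0.064353 = 6.435%.

6.435%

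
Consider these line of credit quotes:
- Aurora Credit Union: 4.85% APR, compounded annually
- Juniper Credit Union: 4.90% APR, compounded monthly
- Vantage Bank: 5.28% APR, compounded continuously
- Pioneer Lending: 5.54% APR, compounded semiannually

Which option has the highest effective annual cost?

Aurora Credit Union: compounded annually, EAR = 4.850%
Juniper Credit Union: (1 + 0.0490/12)^12 − 1 = 5.012%
Vantage Bank: e^0.0528 − 1 = 5.422%
Pioneer Lending: (1 + 0.0554/2)^2 − 1 = 5.617%
The highest effective annual rate is Pioneer Lending at 5.617%.

Pioneer Lending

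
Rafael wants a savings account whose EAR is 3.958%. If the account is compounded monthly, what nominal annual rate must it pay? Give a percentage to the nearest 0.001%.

(1 + r/12)^12 − 1 = 0.03958, so 1 + r/12 = 1.03958^(1/12).
r/12 = 0.003240, so r = 0.038880 = 3.888%.

3.888%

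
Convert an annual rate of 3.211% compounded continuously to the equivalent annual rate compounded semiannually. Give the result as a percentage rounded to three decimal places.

3.237%

EAR under continuous compounding: e^0.03211 − 1 = 0.032631.
Solve (1 + r/2)^2 = 1.032631: r/2 = 1.032631^(1/2) − 1 = 0.016185, so r = 0.032369 = 3.237%.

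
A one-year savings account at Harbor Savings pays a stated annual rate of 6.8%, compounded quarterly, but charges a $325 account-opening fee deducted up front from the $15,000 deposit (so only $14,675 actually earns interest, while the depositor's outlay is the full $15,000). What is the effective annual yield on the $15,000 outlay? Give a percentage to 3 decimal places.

4.658%

Value after one year: 14,675 × (1 + 0.068/4)^4 = 14,675 × 1.069754 = $15,698.64.
Effective yield on the $15,000 outlay: 15,698.64 / 15,000 − 1 = 0.046576 = 4.658%.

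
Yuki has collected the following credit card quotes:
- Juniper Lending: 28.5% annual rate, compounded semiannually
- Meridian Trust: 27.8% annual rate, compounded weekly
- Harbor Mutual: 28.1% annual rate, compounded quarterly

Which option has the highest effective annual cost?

Meridian Trust

Juniper Lending: (1 + 0.285/2)^2 − 1 = 30.531%
Meridian Trust: (1 + 0.278/52)^52 − 1 = 31.951%
Harbor Mutual: (1 + 0.281/4)^4 − 1 = 31.202%
The highest effective annual rate is Meridian Trust at 31.951%.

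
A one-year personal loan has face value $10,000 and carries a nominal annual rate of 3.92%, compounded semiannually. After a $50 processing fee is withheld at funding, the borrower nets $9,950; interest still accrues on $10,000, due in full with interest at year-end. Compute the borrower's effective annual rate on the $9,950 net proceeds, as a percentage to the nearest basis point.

4.48%

Amount owed after one year: 10,000 × (1 + 0.0392/2)^2 = 10,000 × 1.039584 = $10,395.84.
Effective rate on net proceeds: 10,395.84 / 9,950 − 1 = 0.044808 = 4.48%.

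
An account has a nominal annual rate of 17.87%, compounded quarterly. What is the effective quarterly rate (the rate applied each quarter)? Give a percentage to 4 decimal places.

With a nominal annual rate compounded quarterly, the periodic rate is the nominal rate divided by 4.
i = 0.1787 / 4 = 0.0446750 = 4.4675%.

4.4675%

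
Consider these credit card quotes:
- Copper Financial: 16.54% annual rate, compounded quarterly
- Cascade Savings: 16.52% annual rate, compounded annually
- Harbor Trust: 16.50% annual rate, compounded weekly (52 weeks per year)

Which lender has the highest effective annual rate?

Harbor Trust

Copper Financial: (1 + 0.1654/4)^4 − 1 = 17.594%
Cascade Savings: compounded annually, EAR = 16.520%
Harbor Trust: (1 + 0.1650/52)^52 − 1 = 17.909%
The highest effective annual rate is Harbor Trust at 17.909%.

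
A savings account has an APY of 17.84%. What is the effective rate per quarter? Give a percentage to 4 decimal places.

4.1893%

The per-quarter rate i satisfies (1 + i)^4 = 1 + 0.1784.
i = 1.1784^(1/4) − 1 = 0.0418932 = 4.1893%.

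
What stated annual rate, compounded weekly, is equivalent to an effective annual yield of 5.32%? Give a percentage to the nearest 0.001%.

(1 + r/52)^52 − 1 = 0.0532, so 1 + r/52 = 1.0532^(1/52).
r/52 = 0.000997, so r = 0.051859 = 5.186%.

5.186%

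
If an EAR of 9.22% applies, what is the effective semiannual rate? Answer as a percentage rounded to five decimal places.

4.50837%

The per-half-year rate i satisfies (1 + i)^2 = 1 + 0.0922.
i = 1.0922^(1/2) − 1 = 0.0450837 = 4.50837%.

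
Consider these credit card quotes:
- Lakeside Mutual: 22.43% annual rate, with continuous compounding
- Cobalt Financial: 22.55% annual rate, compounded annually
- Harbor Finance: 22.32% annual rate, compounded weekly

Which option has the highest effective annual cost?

Lakeside Mutual

Lakeside Mutual: e^0.2243 − 1 = 25.145%
Cobalt Financial: compounded annually, EAR = 22.550%
Harbor Finance: (1 + 0.2232/52)^52 − 1 = 24.947%
The highest effective annual rate is Lakeside Mutual at 25.145%.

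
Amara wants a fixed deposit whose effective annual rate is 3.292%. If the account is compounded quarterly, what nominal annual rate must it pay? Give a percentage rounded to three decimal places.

3.252%

(1 + r/4)^4 − 1 = 0.03292, so 1 + r/4 = 1.03292^(1/4).
r/4 = 0.008130, so r = 0.032521 = 3.252%.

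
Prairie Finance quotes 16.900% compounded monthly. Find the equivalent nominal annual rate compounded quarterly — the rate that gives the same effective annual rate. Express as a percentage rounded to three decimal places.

EAR = (1 + 0.16900/12)^12 − 1 = 0.182725.
Solve (1 + r/4)^4 = 1.182725: r/4 = 1.182725^(1/4) − 1 = 0.042848, so r = 0.171391 = 17.139%.

17.139%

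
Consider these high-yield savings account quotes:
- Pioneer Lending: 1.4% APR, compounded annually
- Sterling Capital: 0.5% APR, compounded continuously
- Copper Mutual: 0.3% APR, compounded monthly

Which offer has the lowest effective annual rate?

Pioneer Lending: compounded annually, EAR = 1.400%
Sterling Capital: e^0.005 − 1 = 0.501%
Copper Mutual: (1 + 0.003/12)^12 − 1 = 0.300%
The lowest effective annual rate is Copper Mutual at 0.300%.

Copper Mutual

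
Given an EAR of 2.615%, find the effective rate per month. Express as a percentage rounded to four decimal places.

The per-month rate i satisfies (1 + i)^12 = 1 + 0.02615.
i = 1.02615^(1/12) − 1 = 0.0021535 = 0.2153%.

0.2153%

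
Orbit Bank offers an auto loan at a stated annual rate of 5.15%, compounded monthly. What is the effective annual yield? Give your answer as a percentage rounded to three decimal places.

5.273%

EAR = (1 + 0.0515/12)^12 − 1.
= 1.052733 − 1 = 5.273%.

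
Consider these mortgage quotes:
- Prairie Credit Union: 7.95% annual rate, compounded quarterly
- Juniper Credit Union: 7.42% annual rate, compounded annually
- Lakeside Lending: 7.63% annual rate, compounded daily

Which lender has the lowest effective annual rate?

Prairie Credit Union: (1 + 0.0795/4)^4 − 1 = 8.190%
Juniper Credit Union: compounded annually, EAR = 7.420%
Lakeside Lending: (1 + 0.0763/365)^365 − 1 = 7.928%
The lowest effective annual rate is Juniper Credit Union at 7.420%.

Juniper Credit Union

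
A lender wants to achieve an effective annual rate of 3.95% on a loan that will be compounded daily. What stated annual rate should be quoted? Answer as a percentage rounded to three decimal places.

(1 + r/365)^365 − 1 = 0.0395, so 1 + r/365 = 1.0395^(1/365).
r/365 = 0.000106, so r = 0.038742 = 3.874%.

3.874%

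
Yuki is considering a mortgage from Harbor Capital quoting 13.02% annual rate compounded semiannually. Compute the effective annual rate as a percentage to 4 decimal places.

13.4438%

EAR = (1 + 0.1302/2)^2 − 1.
= 1.134438 − 1 = 13.4438%.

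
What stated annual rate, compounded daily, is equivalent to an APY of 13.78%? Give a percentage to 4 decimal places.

12.9119%

(1 + r/365)^365 − 1 = 0.1378, so 1 + r/365 = 1.1378^(1/365).
r/365 = 0.000354, so r = 0.129119 = 12.9119%.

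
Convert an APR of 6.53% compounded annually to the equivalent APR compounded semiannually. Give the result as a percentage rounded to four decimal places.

Compounded annually, EAR = nominal = 0.065300.
Solve (1 + r/2)^2 = 1.065300: r/2 = 1.065300^(1/2) − 1 = 0.032134, so r = 0.064267 = 6.4267%.

6.4267%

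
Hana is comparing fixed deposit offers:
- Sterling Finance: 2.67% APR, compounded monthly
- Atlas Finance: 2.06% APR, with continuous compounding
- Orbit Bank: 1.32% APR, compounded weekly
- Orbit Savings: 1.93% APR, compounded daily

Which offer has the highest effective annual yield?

Sterling Finance

Sterling Finance: (1 + 0.0267/12)^12 − 1 = 2.703%
Atlas Finance: e^0.0206 − 1 = 2.081%
Orbit Bank: (1 + 0.0132/52)^52 − 1 = 1.329%
Orbit Savings: (1 + 0.0193/365)^365 − 1 = 1.949%
The highest effective annual rate is Sterling Finance at 2.703%.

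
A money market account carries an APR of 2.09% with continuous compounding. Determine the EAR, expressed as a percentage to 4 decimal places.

2.1120%

With continuous compounding, EAR = e^0.0209 − 1.
e^0.0209 = 1.021120, so EAR = 0.021120 = 2.1120%.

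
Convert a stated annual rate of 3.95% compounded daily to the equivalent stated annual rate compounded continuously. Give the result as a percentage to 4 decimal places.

EAR = (1 + 0.0395/365)^365 − 1 = 0.040288.
Equivalent continuous rate: r = ln(1 + 0.040288) = 0.039498 = 3.9498%.

3.9498%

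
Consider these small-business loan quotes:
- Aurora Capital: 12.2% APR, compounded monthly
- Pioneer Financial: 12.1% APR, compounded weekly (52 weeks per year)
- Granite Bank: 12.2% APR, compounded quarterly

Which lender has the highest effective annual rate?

Aurora Capital: (1 + 0.122/12)^12 − 1 = 12.906%
Pioneer Financial: (1 + 0.121/52)^52 − 1 = 12.847%
Granite Bank: (1 + 0.122/4)^4 − 1 = 12.770%
The highest effective annual rate is Aurora Capital at 12.906%.

Aurora Capital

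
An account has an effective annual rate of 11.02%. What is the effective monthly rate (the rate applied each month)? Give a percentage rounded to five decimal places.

0.87497%

The per-month rate i satisfies (1 + i)^12 = 1 + 0.1102.
i = 1.1102^(1/12) − 1 = 0.0087497 = 0.87497%.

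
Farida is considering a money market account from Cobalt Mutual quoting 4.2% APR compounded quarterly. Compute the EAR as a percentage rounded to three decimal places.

4.267%

EAR = (1 + 0.042/4)^4 − 1.
= 1.042666 − 1 = 4.267%.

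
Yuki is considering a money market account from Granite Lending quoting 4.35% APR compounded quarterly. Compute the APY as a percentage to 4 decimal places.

4.4215%

EAR = (1 + 0.0435/4)^4 − 1.
= (1 + 0.010875)^4 − 1 = 1.044215 − 1 = 4.4215%.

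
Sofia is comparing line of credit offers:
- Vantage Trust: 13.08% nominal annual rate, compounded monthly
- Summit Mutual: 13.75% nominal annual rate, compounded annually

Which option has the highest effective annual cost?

Vantage Trust: (1 + 0.1308/12)^12 − 1 = 13.893%
Summit Mutual: compounded annually, EAR = 13.750%
The highest effective annual rate is Vantage Trust at 13.893%.

Vantage Trust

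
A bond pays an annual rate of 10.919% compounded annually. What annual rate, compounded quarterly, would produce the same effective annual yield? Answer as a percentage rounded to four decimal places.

Compounded annually, EAR = nominal = 0.109190.
Solve (1 + r/4)^4 = 1.109190: r/4 = 1.109190^(1/4) − 1 = 0.026246, so r = 0.104984 = 10.4984%.

10.4984%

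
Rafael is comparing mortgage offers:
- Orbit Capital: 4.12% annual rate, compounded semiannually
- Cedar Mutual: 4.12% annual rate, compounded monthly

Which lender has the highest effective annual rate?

Orbit Capital: (1 + 0.0412/2)^2 − 1 = 4.162%
Cedar Mutual: (1 + 0.0412/12)^12 − 1 = 4.199%
The highest effective annual rate is Cedar Mutual at 4.199%.

Cedar Mutual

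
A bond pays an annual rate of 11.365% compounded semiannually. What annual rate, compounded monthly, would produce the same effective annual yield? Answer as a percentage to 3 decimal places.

EAR = (1 + 0.11365/2)^2 − 1 = 0.116879.
Solve (1 + r/12)^12 = 1.116879: r/12 = 1.116879^(1/12) − 1 = 0.009254, so r = 0.111049 = 11.105%.

11.105%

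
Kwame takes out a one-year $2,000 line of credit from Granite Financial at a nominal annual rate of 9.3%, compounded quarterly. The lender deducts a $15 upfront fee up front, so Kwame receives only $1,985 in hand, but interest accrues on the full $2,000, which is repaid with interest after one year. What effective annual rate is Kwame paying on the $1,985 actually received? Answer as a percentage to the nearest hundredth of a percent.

10.46%

Amount owed after one year: 2,000 × (1 + 0.093/4)^4 = 2,000 × 1.096294 = $2,192.59.
Effective rate on net proceeds: 2,192.59 / 1,985 − 1 = 0.104578 = 10.46%.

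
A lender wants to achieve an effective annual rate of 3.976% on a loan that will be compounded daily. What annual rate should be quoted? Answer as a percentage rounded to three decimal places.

3.899%

(1 + r/365)^365 − 1 = 0.03976, so 1 + r/365 = 1.03976^(1/365).
r/365 = 0.000107, so r = 0.038992 = 3.899%.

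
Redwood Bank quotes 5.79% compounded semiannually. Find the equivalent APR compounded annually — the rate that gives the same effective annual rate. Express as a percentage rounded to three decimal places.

EAR = (1 + 0.0579/2)^2 − 1 = 0.058738.
Compounded annually, the equivalent nominal rate is the EAR itself: 5.874%.

5.874%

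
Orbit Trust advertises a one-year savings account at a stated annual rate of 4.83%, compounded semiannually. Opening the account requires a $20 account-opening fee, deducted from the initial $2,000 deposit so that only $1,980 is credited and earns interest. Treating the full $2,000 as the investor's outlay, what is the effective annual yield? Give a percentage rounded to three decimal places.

Value after one year: 1,980 × (1 + 0.0483/2)^2 = 1,980 × 1.048883 = $2,076.79.
Effective yield on the $2,000 outlay: 2,076.79 / 2,000 − 1 = 0.038394 = 3.839%.

3.839%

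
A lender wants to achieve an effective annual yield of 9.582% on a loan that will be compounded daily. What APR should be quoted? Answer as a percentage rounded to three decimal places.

9.151%

(1 + r/365)^365 − 1 = 0.09582, so 1 + r/365 = 1.09582^(1/365).
r/365 = 0.000251, so r = 0.091514 = 9.151%.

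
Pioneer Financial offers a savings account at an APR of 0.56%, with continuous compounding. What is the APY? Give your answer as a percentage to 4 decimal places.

0.5616%

With continuous compounding, EAR = e^0.0056 − 1.
e^0.0056 = 1.005616, so EAR = 0.005616 = 0.5616%.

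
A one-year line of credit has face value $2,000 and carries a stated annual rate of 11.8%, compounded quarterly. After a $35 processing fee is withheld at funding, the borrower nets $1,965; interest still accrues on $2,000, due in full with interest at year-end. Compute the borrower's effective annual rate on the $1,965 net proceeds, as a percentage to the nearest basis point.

14.33%

Amount owed after one year: 2,000 × (1 + 0.118/4)^4 = 2,000 × 1.123325 = $2,246.65.
Effective rate on net proceeds: 2,246.65 / 1,965 − 1 = 0.143333 = 14.33%.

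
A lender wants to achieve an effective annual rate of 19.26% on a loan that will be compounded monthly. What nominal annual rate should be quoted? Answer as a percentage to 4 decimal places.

17.7435%

(1 + r/12)^12 − 1 = 0.1926, so 1 + r/12 = 1.1926^(1/12).
r/12 = 0.014786, so r = 0.177435 = 17.7435%.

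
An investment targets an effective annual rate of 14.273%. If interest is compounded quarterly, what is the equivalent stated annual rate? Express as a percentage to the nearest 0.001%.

13.567%

(1 + r/4)^4 − 1 = 0.14273, so 1 + r/4 = 1.14273^(1/4).
r/4 = 0.033918, so r = 0.135670 = 13.567%.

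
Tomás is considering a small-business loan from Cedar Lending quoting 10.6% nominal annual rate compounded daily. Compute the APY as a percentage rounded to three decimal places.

11.180%

EAR = (1 + 0.106/365)^365 − 1.
= (1 + 0.000290)^365 − 1 = 1.111805 − 1 = 11.180%.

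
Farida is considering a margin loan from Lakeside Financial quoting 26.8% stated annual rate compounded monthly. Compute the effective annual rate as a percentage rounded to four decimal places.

EAR = (1 + 0.268/12)^12 − 1.
= (1 + 0.022333)^12 − 1 = 1.303498 − 1 = 30.3498%.

30.3498%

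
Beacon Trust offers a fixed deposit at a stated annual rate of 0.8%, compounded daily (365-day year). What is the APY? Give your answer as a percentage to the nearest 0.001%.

0.803%

EAR = (1 + 0.008/365)^365 − 1.
= 1.008032 − 1 = 0.803%.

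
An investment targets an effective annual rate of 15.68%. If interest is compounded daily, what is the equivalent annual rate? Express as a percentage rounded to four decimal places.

(1 + r/365)^365 − 1 = 0.1568, so 1 + r/365 = 1.1568^(1/365).
r/365 = 0.000399, so r = 0.145687 = 14.5687%.

14.5687%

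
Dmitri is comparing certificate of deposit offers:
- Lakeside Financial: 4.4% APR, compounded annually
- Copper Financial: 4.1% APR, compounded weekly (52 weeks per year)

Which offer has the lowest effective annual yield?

Copper Financial

Lakeside Financial: compounded annually, EAR = 4.400%
Copper Financial: (1 + 0.041/52)^52 − 1 = 4.184%
The lowest effective annual rate is Copper Financial at 4.184%.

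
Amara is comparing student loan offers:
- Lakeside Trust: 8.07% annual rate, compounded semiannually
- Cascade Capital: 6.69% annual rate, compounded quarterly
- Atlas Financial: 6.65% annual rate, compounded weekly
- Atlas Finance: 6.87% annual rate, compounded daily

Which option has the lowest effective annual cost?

Cascade Capital

Lakeside Trust: (1 + 0.0807/2)^2 − 1 = 8.233%
Cascade Capital: (1 + 0.0669/4)^4 − 1 = 6.860%
Atlas Financial: (1 + 0.0665/52)^52 − 1 = 6.872%
Atlas Finance: (1 + 0.0687/365)^365 − 1 = 7.111%
The lowest effective annual rate is Cascade Capital at 6.860%.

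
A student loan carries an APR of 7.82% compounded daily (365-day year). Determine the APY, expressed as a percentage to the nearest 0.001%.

EAR = (1 + 0.0782/365)^365 − 1.
= 1.081330 − 1 = 8.133%.

8.133%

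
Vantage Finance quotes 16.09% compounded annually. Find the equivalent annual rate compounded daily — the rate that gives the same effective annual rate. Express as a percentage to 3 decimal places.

Compounded annually, EAR = nominal = 0.160900.
Solve (1 + r/365)^365 = 1.160900: r/365 = 1.160900^(1/365) − 1 = 0.000409, so r = 0.149226 = 14.923%.

14.923%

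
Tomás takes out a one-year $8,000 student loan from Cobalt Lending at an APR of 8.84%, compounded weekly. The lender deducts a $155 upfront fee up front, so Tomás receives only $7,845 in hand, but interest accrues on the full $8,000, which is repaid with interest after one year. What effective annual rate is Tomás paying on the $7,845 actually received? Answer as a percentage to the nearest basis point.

11.39%

Amount owed after one year: 8,000 × (1 + 0.0884/52)^52 = 8,000 × 1.092343 = $8,738.74.
Effective rate on net proceeds: 8,738.74 / 7,845 − 1 = 0.113925 = 11.39%.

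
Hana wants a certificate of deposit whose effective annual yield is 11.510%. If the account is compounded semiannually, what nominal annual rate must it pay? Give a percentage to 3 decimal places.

(1 + r/2)^2 − 1 = 0.11510, so 1 + r/2 = 1.11510^(1/2).
r/2 = 0.055983, so r = 0.111966 = 11.197%.

11.197%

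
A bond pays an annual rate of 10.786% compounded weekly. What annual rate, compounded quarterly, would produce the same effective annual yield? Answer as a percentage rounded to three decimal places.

EAR = (1 + 0.10786/52)^52 − 1 = 0.113767.
Solve (1 + r/4)^4 = 1.113767: r/4 = 1.113767^(1/4) − 1 = 0.027303, so r = 0.109213 = 10.921%.

10.921%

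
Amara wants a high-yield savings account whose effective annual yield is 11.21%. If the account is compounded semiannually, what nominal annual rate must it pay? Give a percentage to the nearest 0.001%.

10.912%

(1 + r/2)^2 − 1 = 0.1121, so 1 + r/2 = 1.1121^(1/2).
r/2 = 0.054562, so r = 0.109123 = 10.912%.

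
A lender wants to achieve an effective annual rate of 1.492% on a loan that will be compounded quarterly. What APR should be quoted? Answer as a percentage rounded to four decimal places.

(1 + r/4)^4 − 1 = 0.01492, so 1 + r/4 = 1.01492^(1/4).
r/4 = 0.003709, so r = 0.014837 = 1.4837%.

1.4837%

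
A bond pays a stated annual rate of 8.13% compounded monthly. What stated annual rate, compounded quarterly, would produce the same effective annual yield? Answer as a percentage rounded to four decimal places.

8.1852%

EAR = (1 + 0.0813/12)^12 − 1 = 0.084399.
Solve (1 + r/4)^4 = 1.084399: r/4 = 1.084399^(1/4) − 1 = 0.020463, so r = 0.081852 = 8.1852%.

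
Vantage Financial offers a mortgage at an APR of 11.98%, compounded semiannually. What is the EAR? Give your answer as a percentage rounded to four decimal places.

EAR = (1 + 0.1198/2)^2 − 1.
= (1 + 0.059900)^2 − 1 = 1.123388 − 1 = 12.3388%.

12.3388%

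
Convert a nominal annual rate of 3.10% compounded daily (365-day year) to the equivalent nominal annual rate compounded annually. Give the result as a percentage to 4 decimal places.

3.1484%

EAR = (1 + 0.0310/365)^365 − 1 = 0.031484.
Compounded annually, the equivalent nominal rate is the EAR itself: 3.1484%.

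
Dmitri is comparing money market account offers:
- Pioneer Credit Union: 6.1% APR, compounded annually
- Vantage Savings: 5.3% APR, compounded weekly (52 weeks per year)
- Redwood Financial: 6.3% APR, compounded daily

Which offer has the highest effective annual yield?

Pioneer Credit Union: compounded annually, EAR = 6.100%
Vantage Savings: (1 + 0.053/52)^52 − 1 = 5.440%
Redwood Financial: (1 + 0.063/365)^365 − 1 = 6.502%
The highest effective annual rate is Redwood Financial at 6.502%.

Redwood Financial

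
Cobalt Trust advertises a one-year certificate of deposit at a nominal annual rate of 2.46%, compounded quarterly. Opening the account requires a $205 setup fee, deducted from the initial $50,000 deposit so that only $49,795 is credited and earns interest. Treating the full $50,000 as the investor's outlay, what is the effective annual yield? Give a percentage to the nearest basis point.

2.06%

Value after one year: 49,795 × (1 + 0.0246/4)^4 = 49,795 × 1.024828 = $51,031.30.
Effective yield on the $50,000 outlay: 51,031.30 / 50,000 − 1 = 0.020626 = 2.06%.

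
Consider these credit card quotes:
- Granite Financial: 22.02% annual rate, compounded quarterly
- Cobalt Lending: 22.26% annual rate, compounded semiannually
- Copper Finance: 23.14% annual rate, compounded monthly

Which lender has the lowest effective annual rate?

Cobalt Lending

Granite Financial: (1 + 0.2202/4)^4 − 1 = 23.906%
Cobalt Lending: (1 + 0.2226/2)^2 − 1 = 23.499%
Copper Finance: (1 + 0.2314/12)^12 − 1 = 25.759%
The lowest effective annual rate is Cobalt Lending at 23.499%.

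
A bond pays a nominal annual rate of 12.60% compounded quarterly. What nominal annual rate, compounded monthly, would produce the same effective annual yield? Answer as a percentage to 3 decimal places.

EAR = (1 + 0.1260/4)^4 − 1 = 0.132080.
Solve (1 + r/12)^12 = 1.132080: r/12 = 1.132080^(1/12) − 1 = 0.010392, so r = 0.124700 = 12.470%.

12.470%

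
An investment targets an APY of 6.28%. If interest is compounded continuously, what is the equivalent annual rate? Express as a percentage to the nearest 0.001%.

Continuous: nominal r satisfies e^r − 1 = 0.0628.
r = ln(1 + 0.0628) = ln(1.0628) = 0.060907 = 6.091%.

6.091%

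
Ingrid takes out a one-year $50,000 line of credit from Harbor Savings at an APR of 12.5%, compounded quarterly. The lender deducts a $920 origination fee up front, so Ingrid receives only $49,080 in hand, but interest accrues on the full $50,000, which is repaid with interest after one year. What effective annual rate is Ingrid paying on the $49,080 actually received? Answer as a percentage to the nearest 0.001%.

Amount owed after one year: 50,000 × (1 + 0.125/4)^4 = 50,000 × 1.130982 = $56,549.12.
Effective rate on net proceeds: 56,549.12 / 49,080 − 1 = 0.152183 = 15.218%.

15.218%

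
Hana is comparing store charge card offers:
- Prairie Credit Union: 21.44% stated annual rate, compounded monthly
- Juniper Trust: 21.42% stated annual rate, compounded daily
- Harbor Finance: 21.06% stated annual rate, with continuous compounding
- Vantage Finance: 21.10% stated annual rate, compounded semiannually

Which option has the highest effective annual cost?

Prairie Credit Union: (1 + 0.2144/12)^12 − 1 = 23.678%
Juniper Trust: (1 + 0.2142/365)^365 − 1 = 23.879%
Harbor Finance: e^0.2106 − 1 = 23.442%
Vantage Finance: (1 + 0.2110/2)^2 − 1 = 22.213%
The highest effective annual rate is Juniper Trust at 23.879%.

Juniper Trust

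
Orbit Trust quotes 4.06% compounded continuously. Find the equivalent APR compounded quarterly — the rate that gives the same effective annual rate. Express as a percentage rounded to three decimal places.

EAR under continuous compounding: e^0.0406 − 1 = 0.041435.
Solve (1 + r/4)^4 = 1.041435: r/4 = 1.041435^(1/4) − 1 = 0.010202, so r = 0.040807 = 4.081%.

4.081%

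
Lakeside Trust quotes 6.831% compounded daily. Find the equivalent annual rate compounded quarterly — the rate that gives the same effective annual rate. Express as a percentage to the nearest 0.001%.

EAR = (1 + 0.06831/365)^365 − 1 = 0.070690.
Solve (1 + r/4)^4 = 1.070690: r/4 = 1.070690^(1/4) − 1 = 0.017223, so r = 0.068890 = 6.889%.

6.889%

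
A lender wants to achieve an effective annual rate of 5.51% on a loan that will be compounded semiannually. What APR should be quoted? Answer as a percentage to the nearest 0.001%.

5.436%

(1 + r/2)^2 − 1 = 0.0551, so 1 + r/2 = 1.0551^(1/2).
r/2 = 0.027181, so r = 0.054361 = 5.436%.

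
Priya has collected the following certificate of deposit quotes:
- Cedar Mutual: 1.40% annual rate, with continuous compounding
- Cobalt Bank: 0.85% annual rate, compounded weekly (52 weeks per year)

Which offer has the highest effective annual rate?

Cedar Mutual: e^0.0140 − 1 = 1.410%
Cobalt Bank: (1 + 0.0085/52)^52 − 1 = 0.854%
The highest effective annual rate is Cedar Mutual at 1.410%.

Cedar Mutual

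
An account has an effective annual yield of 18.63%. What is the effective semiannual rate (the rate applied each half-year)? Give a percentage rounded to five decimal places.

The per-half-year rate i satisfies (1 + i)^2 = 1 + 0.1863.
i = 1.1863^(1/2) − 1 = 0.0891740 = 8.91740%.

8.91740%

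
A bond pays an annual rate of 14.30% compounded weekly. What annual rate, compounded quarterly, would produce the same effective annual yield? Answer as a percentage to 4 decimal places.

14.5383%

EAR = (1 + 0.1430/52)^52 − 1 = 0.153503.
Solve (1 + r/4)^4 = 1.153503: r/4 = 1.153503^(1/4) − 1 = 0.036346, so r = 0.145383 = 14.5383%.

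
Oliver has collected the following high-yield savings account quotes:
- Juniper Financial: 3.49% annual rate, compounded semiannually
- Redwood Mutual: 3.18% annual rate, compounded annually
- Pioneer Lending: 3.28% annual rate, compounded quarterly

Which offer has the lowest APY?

Juniper Financial: (1 + 0.0349/2)^2 − 1 = 3.520%
Redwood Mutual: compounded annually, EAR = 3.180%
Pioneer Lending: (1 + 0.0328/4)^4 − 1 = 3.321%
The lowest effective annual rate is Redwood Mutual at 3.180%.

Redwood Mutual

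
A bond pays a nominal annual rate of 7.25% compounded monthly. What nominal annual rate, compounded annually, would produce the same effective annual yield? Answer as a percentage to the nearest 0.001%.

7.496%

EAR = (1 + 0.0725/12)^12 − 1 = 0.074958.
Compounded annually, the equivalent nominal rate is the EAR itself: 7.496%.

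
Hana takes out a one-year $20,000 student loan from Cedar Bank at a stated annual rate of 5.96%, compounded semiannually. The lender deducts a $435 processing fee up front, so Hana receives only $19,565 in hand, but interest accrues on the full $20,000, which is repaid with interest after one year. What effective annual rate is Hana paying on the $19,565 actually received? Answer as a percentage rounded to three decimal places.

8.407%

Amount owed after one year: 20,000 × (1 + 0.0596/2)^2 = 20,000 × 1.060488 = $21,209.76.
Effective rate on net proceeds: 21,209.76 / 19,565 − 1 = 0.084066 = 8.407%.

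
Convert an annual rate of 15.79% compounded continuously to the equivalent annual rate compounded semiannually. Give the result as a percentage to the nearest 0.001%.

EAR under continuous compounding: e^0.1579 − 1 = 0.171049.
Solve (1 + r/2)^2 = 1.171049: r/2 = 1.171049^(1/2) − 1 = 0.082150, so r = 0.164300 = 16.430%.

16.430%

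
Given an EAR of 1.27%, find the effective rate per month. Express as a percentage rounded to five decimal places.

The per-month rate i satisfies (1 + i)^12 = 1 + 0.0127.
i = 1.0127^(1/12) − 1 = 0.0010522 = 0.10522%.

0.10522%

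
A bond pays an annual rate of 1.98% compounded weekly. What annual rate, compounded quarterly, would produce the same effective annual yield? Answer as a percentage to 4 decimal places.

1.9845%

EAR = (1 + 0.0198/52)^52 − 1 = 0.019993.
Solve (1 + r/4)^4 = 1.019993: r/4 = 1.019993^(1/4) − 1 = 0.004961, so r = 0.019845 = 1.9845%.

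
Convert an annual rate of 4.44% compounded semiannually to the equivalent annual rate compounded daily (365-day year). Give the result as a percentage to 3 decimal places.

4.392%

EAR = (1 + 0.0444/2)^2 − 1 = 0.044893.
Solve (1 + r/365)^365 = 1.044893: r/365 = 1.044893^(1/365) − 1 = 0.000120, so r = 0.043917 = 4.392%.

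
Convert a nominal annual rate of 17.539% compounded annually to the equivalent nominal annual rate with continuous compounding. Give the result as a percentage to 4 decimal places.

16.1600%

Compounded annually, EAR = nominal = 0.175390.
Equivalent continuous rate: r = ln(1 + 0.175390) = 0.161600 = 16.1600%.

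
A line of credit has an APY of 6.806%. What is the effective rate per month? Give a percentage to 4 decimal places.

The per-month rate i satisfies (1 + i)^12 = 1 + 0.06806.
i = 1.06806^(1/12) − 1 = 0.0055021 = 0.5502%.

0.5502%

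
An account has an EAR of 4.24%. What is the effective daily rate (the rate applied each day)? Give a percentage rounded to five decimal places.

The per-day rate i satisfies (1 + i)^365 = 1 + 0.0424.
i = 1.0424^(1/365) − 1 = 0.0001138 = 0.01138%.

0.01138%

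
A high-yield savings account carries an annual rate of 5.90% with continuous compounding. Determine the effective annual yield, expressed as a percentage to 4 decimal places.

6.0775%

With continuous compounding, EAR = e^0.0590 − 1.
e^0.0590 = 1.060775, so EAR = 0.060775 = 6.0775%.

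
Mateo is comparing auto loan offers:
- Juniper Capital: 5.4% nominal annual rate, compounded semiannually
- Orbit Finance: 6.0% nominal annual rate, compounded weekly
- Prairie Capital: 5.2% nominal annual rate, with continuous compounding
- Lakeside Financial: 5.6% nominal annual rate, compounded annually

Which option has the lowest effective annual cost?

Juniper Capital: (1 + 0.054/2)^2 − 1 = 5.473%
Orbit Finance: (1 + 0.060/52)^52 − 1 = 6.180%
Prairie Capital: e^0.052 − 1 = 5.338%
Lakeside Financial: compounded annually, EAR = 5.600%
The lowest effective annual rate is Prairie Capital at 5.338%.

Prairie Capital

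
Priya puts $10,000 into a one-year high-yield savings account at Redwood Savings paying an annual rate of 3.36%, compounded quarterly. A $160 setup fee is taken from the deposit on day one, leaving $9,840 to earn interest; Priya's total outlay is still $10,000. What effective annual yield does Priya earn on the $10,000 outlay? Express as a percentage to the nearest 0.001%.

1.748%

Value after one year: 9,840 × (1 + 0.0336/4)^4 = 9,840 × 1.034026 = $10,174.81.
Effective yield on the $10,000 outlay: 10,174.81 / 10,000 − 1 = 0.017481 = 1.748%.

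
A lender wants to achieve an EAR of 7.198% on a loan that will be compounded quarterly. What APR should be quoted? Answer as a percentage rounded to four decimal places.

(1 + r/4)^4 − 1 = 0.07198, so 1 + r/4 = 1.07198^(1/4).
r/4 = 0.017529, so r = 0.070115 = 7.0115%.

7.0115%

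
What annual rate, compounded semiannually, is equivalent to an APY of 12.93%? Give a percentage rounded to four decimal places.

(1 + r/2)^2 − 1 = 0.1293, so 1 + r/2 = 1.1293^(1/2).
r/2 = 0.062685, so r = 0.125371 = 12.5371%.

12.5371%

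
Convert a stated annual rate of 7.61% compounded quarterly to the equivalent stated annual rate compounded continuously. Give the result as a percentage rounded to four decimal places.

EAR = (1 + 0.0761/4)^4 − 1 = 0.078299.
Equivalent continuous rate: r = ln(1 + 0.078299) = 0.075385 = 7.5385%.

7.5385%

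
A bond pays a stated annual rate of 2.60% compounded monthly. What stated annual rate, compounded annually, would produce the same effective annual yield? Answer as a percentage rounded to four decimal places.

EAR = (1 + 0.0260/12)^12 − 1 = 0.026312.
Compounded annually, the equivalent nominal rate is the EAR itself: 2.6312%.

2.6312%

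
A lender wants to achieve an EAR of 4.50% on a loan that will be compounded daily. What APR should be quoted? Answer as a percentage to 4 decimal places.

(1 + r/365)^365 − 1 = 0.0450, so 1 + r/365 = 1.0450^(1/365).
r/365 = 0.000121, so r = 0.044020 = 4.4020%.

4.4020%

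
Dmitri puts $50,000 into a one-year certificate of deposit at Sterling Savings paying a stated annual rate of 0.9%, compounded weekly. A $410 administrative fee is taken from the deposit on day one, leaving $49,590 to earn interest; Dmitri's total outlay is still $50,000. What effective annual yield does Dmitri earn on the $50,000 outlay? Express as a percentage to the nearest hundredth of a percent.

0.08%

Value after one year: 49,590 × (1 + 0.009/52)^52 = 49,590 × 1.009040 = $50,038.29.
Effective yield on the $50,000 outlay: 50,038.29 / 50,000 − 1 = 0.000766 = 0.08%.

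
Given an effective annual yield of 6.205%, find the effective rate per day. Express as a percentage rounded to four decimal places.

0.0165%

The per-day rate i satisfies (1 + i)^365 = 1 + 0.06205.
i = 1.06205^(1/365) − 1 = 0.0001649 = 0.0165%.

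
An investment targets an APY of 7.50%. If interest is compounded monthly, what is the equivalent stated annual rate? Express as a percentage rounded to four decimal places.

7.2539%

(1 + r/12)^12 − 1 = 0.0750, so 1 + r/12 = 1.0750^(1/12).
r/12 = 0.006045, so r = 0.072539 = 7.2539%.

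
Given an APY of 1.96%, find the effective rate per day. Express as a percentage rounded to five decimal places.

0.00532%

The per-day rate i satisfies (1 + i)^365 = 1 + 0.0196.
i = 1.0196^(1/365) − 1 = 0.0000532 = 0.00532%.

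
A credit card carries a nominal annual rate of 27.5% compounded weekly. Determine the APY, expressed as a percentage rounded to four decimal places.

EAR = (1 + 0.275/52)^52 − 1.
= 1.315577 − 1 = 31.5577%.

31.5577%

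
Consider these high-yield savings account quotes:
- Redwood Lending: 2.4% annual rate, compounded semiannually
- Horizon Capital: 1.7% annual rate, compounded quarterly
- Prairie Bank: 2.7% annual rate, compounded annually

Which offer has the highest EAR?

Prairie Bank

Redwood Lending: (1 + 0.024/2)^2 − 1 = 2.414%
Horizon Capital: (1 + 0.017/4)^4 − 1 = 1.711%
Prairie Bank: compounded annually, EAR = 2.700%
The highest effective annual rate is Prairie Bank at 2.700%.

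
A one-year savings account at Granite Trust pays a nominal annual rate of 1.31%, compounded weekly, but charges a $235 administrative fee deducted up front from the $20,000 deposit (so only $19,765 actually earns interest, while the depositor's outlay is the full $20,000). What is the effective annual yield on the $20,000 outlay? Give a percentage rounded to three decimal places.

0.128%

Value after one year: 19,765 × (1 + 0.0131/52)^52 = 19,765 × 1.013185 = $20,025.59.
Effective yield on the $20,000 outlay: 20,025.59 / 20,000 − 1 = 0.001280 = 0.128%.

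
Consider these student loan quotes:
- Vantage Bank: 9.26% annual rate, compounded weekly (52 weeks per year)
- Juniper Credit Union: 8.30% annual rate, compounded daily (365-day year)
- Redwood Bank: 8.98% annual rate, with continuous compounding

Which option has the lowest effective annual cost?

Juniper Credit Union

Vantage Bank: (1 + 0.0926/52)^52 − 1 = 9.693%
Juniper Credit Union: (1 + 0.0830/365)^365 − 1 = 8.653%
Redwood Bank: e^0.0898 − 1 = 9.396%
The lowest effective annual rate is Juniper Credit Union at 8.653%.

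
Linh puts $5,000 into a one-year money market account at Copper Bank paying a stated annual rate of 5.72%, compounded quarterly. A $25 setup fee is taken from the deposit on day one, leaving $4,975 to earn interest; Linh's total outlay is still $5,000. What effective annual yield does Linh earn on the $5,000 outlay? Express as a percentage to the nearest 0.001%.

5.315%

Value after one year: 4,975 × (1 + 0.0572/4)^4 = 4,975 × 1.058439 = $5,265.73.
Effective yield on the $5,000 outlay: 5,265.73 / 5,000 − 1 = 0.053146 = 5.315%.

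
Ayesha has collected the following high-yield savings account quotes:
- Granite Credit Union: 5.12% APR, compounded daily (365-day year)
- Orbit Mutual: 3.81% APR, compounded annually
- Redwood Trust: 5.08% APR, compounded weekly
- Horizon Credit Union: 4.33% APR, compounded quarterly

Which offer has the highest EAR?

Granite Credit Union: (1 + 0.0512/365)^365 − 1 = 5.253%
Orbit Mutual: compounded annually, EAR = 3.810%
Redwood Trust: (1 + 0.0508/52)^52 − 1 = 5.209%
Horizon Credit Union: (1 + 0.0433/4)^4 − 1 = 4.401%
The highest effective annual rate is Granite Credit Union at 5.253%.

Granite Credit Union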